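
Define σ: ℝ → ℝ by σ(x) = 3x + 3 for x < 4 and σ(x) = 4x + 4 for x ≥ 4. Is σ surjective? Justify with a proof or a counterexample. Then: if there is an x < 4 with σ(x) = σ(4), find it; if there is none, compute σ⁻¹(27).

Both pieces are strictly increasing (slopes 3 and 4), so each is injective on its own interval.
The left piece maps (−∞, 4) onto (−∞, 15); the right piece maps [4, ∞) onto [20, ∞).
The union (−∞, 15) ∪ [20, ∞) omits the interval between 15 and 20; in particular 15 has no preimage. So σ is not surjective.
Because the two images are disjoint, no x < 4 has σ(x) = σ(4), so we compute σ⁻¹(27): 27 lies in [20, ∞), so solve 4x + 4 = 27: x = (27 − 4)/4 = 23/4.

23/4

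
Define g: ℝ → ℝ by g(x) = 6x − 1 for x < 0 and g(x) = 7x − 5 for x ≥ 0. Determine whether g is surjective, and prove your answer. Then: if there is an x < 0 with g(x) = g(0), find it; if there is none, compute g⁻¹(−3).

-2/3

Both pieces are strictly increasing (slopes 6 and 7), so each is injective on its own interval.
The left piece maps (−∞, 0) onto (−∞, −1); the right piece maps [0, ∞) onto [−5, ∞).
The union (−∞, −1) ∪ [−5, ∞) covers ℝ, so g is surjective.
For the follow-up: the images overlap, so an x < 0 with g(x) = g(0) exists. g(0) = −5; solving 6x − 1 = −5 for x < 0 gives x = (−5 + 1)/6 = −2/3.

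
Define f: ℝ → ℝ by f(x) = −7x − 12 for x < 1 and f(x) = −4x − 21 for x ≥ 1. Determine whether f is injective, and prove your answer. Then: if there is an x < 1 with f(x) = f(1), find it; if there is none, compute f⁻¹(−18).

6/7

Both pieces are strictly decreasing (slopes −7 and −4), so each is injective on its own interval.
The left piece maps (−∞, 1) onto (−19, ∞); the right piece maps [1, ∞) onto (−∞, −25].
These images are disjoint, so no value is attained by both pieces. So f is injective.
Because the two images are disjoint, no x < 1 has f(x) = f(1), so we compute f⁻¹(−18): −18 lies in (−19, ∞), so solve −7x − 12 = −18: x = (−18 + 12)/(−7) = 6/7.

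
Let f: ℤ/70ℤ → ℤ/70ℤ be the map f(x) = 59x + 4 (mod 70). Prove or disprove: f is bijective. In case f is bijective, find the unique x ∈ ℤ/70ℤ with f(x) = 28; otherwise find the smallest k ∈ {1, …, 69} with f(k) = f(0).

36

If f(a) = f(b), then 59a ≡ 59b (mod 70). Because gcd(59, 70) = 1, we may cancel 59 to get a ≡ b (mod 70).
We now compute 59⁻¹ mod 70 explicitly. Euclid's algorithm: 70 = 1·59 + 11, 59 = 5·11 + 4, 11 = 2·4 + 3, 4 = 1·3 + 1; back-substituting gives 1 = 19·59 − 16·70, so 59⁻¹ ≡ 19 (mod 70).
Then y ↦ 19(y − 4) is a two-sided inverse to f, so every y ∈ ℤ/70ℤ has a preimage.
Thus f is bijective.
Since f is bijective, we compute f⁻¹(28): solve 59x + 4 ≡ 28 (mod 70), i.e. 59x ≡ 24 (mod 70).
Multiplying by 59⁻¹ = 19 gives x ≡ 19·24 = 456 = 6·70 + 36 ≡ 36 (mod 70).
Check: f(36) = 59·36 + 4 = 2128 = 30·70 + 28 ≡ 28 (mod 70).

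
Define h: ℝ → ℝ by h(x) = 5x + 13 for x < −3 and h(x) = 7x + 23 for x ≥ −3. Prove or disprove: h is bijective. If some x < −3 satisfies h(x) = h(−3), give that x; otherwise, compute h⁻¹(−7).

-4

Both pieces are strictly increasing (slopes 5 and 7), so each is injective on its own interval.
The left piece maps (−∞, −3) onto (−∞, −2); the right piece maps [−3, ∞) onto [2, ∞).
The images leave a gap (−2 has no preimage), so h is not surjective, hence not bijective.
Because the two images are disjoint, no x < −3 has h(x) = h(−3), so we compute h⁻¹(−7): −7 lies in (−∞, −2), so solve 5x + 13 = −7: x = (−7 − 13)/5 = −4.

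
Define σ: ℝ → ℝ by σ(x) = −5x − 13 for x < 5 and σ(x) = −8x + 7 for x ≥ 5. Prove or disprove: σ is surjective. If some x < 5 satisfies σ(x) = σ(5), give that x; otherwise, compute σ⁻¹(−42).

Both pieces are strictly decreasing (slopes −5 and −8), so each is injective on its own interval.
The left piece maps (−∞, 5) onto (−38, ∞); the right piece maps [5, ∞) onto (−∞, −33].
The union (−38, ∞) ∪ (−∞, −33] covers ℝ, so σ is surjective.
For the follow-up: the images overlap, so an x < 5 with σ(x) = σ(5) exists. σ(5) = −33; solving −5x − 13 = −33 for x < 5 gives x = (−33 + 13)/(−5) = 4.

4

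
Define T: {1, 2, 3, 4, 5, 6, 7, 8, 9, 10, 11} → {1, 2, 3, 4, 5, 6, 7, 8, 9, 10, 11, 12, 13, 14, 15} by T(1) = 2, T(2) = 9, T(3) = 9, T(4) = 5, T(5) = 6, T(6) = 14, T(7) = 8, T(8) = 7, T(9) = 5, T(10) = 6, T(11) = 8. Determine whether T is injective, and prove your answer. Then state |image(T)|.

7

T(2) = 9 = T(3) with 2 ≠ 3, so T is not injective.
The image of T is {2, 5, 6, 7, 8, 9, 14}, which has 7 elements.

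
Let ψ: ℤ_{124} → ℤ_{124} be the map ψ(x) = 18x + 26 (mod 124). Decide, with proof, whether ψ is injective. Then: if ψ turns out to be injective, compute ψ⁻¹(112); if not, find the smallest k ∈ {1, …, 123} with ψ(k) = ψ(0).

We have gcd(18, 124) = 2 > 1. Taking s = 0 and t = 62: ψ(0) = 26 and ψ(62) = 18·62 + 26 = 1142 ≡ 26 (mod 124).
So ψ(0) = ψ(62) while 0 ≠ 62, so ψ is not injective.
Since ψ is not injective, we find the least positive k with ψ(k) = ψ(0): this means 18k ≡ 0 (mod 124), i.e. 124 ∣ 18k. Since gcd(18, 124) = 2, dividing through by 2 this holds exactly when 62 ∣ 9k, and as gcd(9, 62) = 1, exactly when 62 ∣ k.
The smallest positive such k is 62.

62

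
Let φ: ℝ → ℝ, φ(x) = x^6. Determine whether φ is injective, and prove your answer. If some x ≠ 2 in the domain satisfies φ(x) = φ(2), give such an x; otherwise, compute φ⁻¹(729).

φ(2) = 64 = (−2)^6 = φ(−2) (since 6 is even), with 2 ≠ −2. So φ is not injective.
For the follow-up, such an x exists: taking x = −2 ∈ ℝ gives φ(−2) = 64 = φ(2) with −2 ≠ 2.

-2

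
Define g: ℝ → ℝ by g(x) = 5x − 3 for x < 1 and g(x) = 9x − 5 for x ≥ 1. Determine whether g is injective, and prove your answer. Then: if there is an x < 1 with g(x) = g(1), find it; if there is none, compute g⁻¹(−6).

-3/5

Both pieces are strictly increasing (slopes 5 and 9), so each is injective on its own interval.
The left piece maps (−∞, 1) onto (−∞, 2); the right piece maps [1, ∞) onto [4, ∞).
These images are disjoint, so no value is attained by both pieces. Hence g is injective.
Because the two images are disjoint, no x < 1 has g(x) = g(1), so we compute g⁻¹(−6): −6 lies in (−∞, 2), so solve 5x − 3 = −6: x = (−6 + 3)/5 = −3/5.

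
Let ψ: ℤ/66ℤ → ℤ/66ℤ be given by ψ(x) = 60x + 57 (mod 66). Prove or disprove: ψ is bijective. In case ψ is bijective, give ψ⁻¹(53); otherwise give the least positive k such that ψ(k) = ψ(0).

We have gcd(60, 66) = 6 > 1. Taking u = 0 and v = 11: ψ(0) = 57 and ψ(11) = 60·11 + 57 = 717 ≡ 57 (mod 66).
So ψ(0) = ψ(11) while 0 ≠ 11, so ψ is not injective, hence not bijective.
Since ψ is not bijective, we find the least positive k with ψ(k) = ψ(0): this means 60k ≡ 0 (mod 66), i.e. 66 ∣ 60k. Since gcd(60, 66) = 6, dividing through by 6 this holds exactly when 11 ∣ 10k, and as gcd(10, 11) = 1, exactly when 11 ∣ k.
The smallest positive such k is 11.

11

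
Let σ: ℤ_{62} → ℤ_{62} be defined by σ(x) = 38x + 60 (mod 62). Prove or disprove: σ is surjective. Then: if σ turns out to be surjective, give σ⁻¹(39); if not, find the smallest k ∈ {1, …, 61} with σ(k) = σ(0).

Recall: surjectivity means every element of the codomain has a preimage under σ.
Since gcd(38, 62) = 2, we have 38x ≡ 0 (mod 2) for all x, so σ(x) ≡ 0 (mod 2).
But 1 ≢ 0 (mod 2), so 1 ∈ ℤ_{62} has no preimage. So σ is not surjective.
Since σ is not surjective, we find the least positive k with σ(k) = σ(0): this means 38k ≡ 0 (mod 62), i.e. 62 ∣ 38k. Since gcd(38, 62) = 2, dividing through by 2 this holds exactly when 31 ∣ 19k, and as gcd(19, 31) = 1, exactly when 31 ∣ k.
The smallest positive such k is 31.

31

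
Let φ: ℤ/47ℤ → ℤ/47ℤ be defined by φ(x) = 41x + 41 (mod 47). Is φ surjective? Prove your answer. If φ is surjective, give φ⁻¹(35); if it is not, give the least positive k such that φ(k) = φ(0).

Recall that φ is surjective if every y in the codomain equals φ(x) for some x in the domain.
Since gcd(41, 47) = 1, 41 is invertible modulo 47. Euclid's algorithm: 47 = 1·41 + 6, 41 = 6·6 + 5, 6 = 1·5 + 1; back-substituting gives 1 = 39·41 − 34·47, so 41⁻¹ ≡ 39 (mod 47).
Then y ↦ 39(y − 41) is a two-sided inverse to φ, so every y ∈ ℤ/47ℤ has a preimage.
So φ is surjective.
Since φ is surjective, we compute φ⁻¹(35): solve 41x + 41 ≡ 35 (mod 47), i.e. 41x ≡ 41 (mod 47).
Multiplying by 41⁻¹ = 39 gives x ≡ 39·41 = 1599 = 34·47 + 1 ≡ 1 (mod 47).
Check: φ(1) = 41·1 + 41 = 82 = 1·47 + 35 ≡ 35 (mod 47).

1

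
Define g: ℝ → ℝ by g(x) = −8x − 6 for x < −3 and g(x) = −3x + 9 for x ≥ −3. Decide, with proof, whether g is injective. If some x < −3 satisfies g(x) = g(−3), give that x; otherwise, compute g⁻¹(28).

Both pieces are strictly decreasing (slopes −8 and −3), so each is injective on its own interval.
The left piece maps (−∞, −3) onto (18, ∞); the right piece maps [−3, ∞) onto (−∞, 18].
These images are disjoint, so no value is attained by both pieces. Hence g is injective.
Because the two images are disjoint, no x < −3 has g(x) = g(−3), so we compute g⁻¹(28): 28 lies in (18, ∞), so solve −8x − 6 = 28: x = (28 + 6)/(−8) = −17/4.

-17/4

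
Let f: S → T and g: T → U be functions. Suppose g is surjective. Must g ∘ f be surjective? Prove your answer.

not surjective

No. Take S = {0}, T = U = {0, 1, 2}, f(0) = 0, and g = identity (surjective).
Then (g ∘ f)(0) = 0, and 2 ∈ U has no preimage under g ∘ f, so g ∘ f is not surjective.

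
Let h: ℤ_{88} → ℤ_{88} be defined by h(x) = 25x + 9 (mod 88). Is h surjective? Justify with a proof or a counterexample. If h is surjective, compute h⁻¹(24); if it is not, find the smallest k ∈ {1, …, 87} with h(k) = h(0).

71

Recall: h is surjective if every y in the codomain equals h(x) for some x in the domain.
Since gcd(25, 88) = 1, 25 is invertible modulo 88. Euclid's algorithm: 88 = 3·25 + 13, 25 = 1·13 + 12, 13 = 1·12 + 1; back-substituting gives 1 = 81·25 − 23·88, so 25⁻¹ ≡ 81 (mod 88).
Then y ↦ 81(y − 9) is a two-sided inverse to h, so every y ∈ ℤ_{88} has a preimage.
So h is surjective.
Since h is surjective, we find h⁻¹(24): we need 25x ≡ 24 − 9 ≡ 15 (mod 88). Using 25⁻¹ = 81: x ≡ 81·15 = 1215 = 13·88 + 71, so x = 71.
Check: h(71) = 25·71 + 9 = 1784 = 20·88 + 24 ≡ 24 (mod 88).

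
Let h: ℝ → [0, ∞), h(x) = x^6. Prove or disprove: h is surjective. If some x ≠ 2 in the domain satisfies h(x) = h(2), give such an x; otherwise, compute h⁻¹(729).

For any y ∈ [0, ∞), x = y^{1/6} ∈ ℝ satisfies x^6 = y, so h is surjective.
For the follow-up, such an x exists: taking x = −2 ∈ ℝ gives h(−2) = 64 = h(2) with −2 ≠ 2.

-2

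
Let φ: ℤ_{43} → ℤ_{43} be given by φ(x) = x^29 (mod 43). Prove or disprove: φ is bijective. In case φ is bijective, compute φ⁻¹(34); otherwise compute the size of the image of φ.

Since 43 is prime, the nonzero elements of ℤ_{43} form a cyclic group of order 42.
As gcd(29, 42) = 1, raising to the 29th power is a bijection on this group: if s^29 ≡ t^29 then (st^{−1})^29 = 1, and the only element of order dividing gcd(29, 42) = 1 is 1, so s = t.
With φ(0) = 0 this makes φ injective on all of ℤ_{43}, hence bijective (finite equal-size domain and codomain). In particular φ is bijective.
Since φ is bijective, we find the preimage of 34. The inverse of x ↦ x^29 on (ℤ_{43})^× is x ↦ x^29, because 29·29 = 841 = 20·42 + 1 ≡ 1 (mod 42) and x^{42} = 1 for x ≠ 0 (Fermat). So φ⁻¹(34) = 34^29 mod 43.
Repeated squaring mod 43: 34^1 ≡ 34, 34^2 ≡ 34² = 1156 ≡ 38, 34^4 ≡ 38² = 1444 ≡ 25, 34^8 ≡ 25² = 625 ≡ 23, 34^16 ≡ 23² = 529 ≡ 13. Since 29 = 16 + 8 + 4 + 1, 34^29 ≡ 13·23·25·34: 13·23 = 299 ≡ 41, then 41·25 = 1025 ≡ 36, then 36·34 = 1224 ≡ 20. So 34^29 ≡ 20 (mod 43).
Hence φ⁻¹(34) = 20.

20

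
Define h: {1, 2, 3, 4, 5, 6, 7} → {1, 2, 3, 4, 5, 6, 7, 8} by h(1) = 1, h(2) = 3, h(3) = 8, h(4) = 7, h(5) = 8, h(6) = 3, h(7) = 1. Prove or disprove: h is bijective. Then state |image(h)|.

h(3) = 8 = h(5) with 3 ≠ 5, so h is not injective, hence not bijective.
The image of h is {1, 3, 7, 8}, which has 4 elements.

4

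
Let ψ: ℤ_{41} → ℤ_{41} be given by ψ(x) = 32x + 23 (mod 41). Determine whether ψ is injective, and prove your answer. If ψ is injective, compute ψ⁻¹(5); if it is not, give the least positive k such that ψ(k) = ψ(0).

If ψ(x_1) = ψ(x_2), then 32x_1 ≡ 32x_2 (mod 41). Because gcd(32, 41) = 1, we may cancel 32 to get x_1 ≡ x_2 (mod 41).
Hence ψ is injective.
We now compute 32⁻¹ mod 41 explicitly. Euclid's algorithm: 41 = 1·32 + 9, 32 = 3·9 + 5, 9 = 1·5 + 4, 5 = 1·4 + 1; back-substituting gives 1 = 9·32 − 7·41, so 32⁻¹ ≡ 9 (mod 41).
Since ψ is injective, we find ψ⁻¹(5): we need 32x ≡ 5 − 23 ≡ 23 (mod 41). Using 32⁻¹ = 9: x ≡ 9·23 = 207 = 5·41 + 2, so x = 2.
Check: ψ(2) = 32·2 + 23 = 87 = 2·41 + 5 ≡ 5 (mod 41).

2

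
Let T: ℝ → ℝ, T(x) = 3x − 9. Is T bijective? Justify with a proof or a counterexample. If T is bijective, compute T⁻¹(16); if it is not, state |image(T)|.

Suppose T(a) = T(b). Then 3a − 9 = 3b − 9, therefore 3a = 3b, thus a = b.
For any y ∈ ℝ, x = (y + 9)/3 satisfies T(x) = y.
So T is bijective.
Since T is bijective, we compute T⁻¹(16) = (16 + 9)/3 = 25/3.

25/3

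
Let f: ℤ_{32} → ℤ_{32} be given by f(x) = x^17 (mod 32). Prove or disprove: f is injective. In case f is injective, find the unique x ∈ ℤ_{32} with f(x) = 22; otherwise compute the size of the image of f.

f(0) = 0^17 = 0.
f(2): Repeated squaring mod 32: 2^1 ≡ 2, 2^2 ≡ 2² = 4, 2^4 ≡ 4² = 16, 2^8 ≡ 16² = 256 ≡ 0, 2^16 ≡ 0² = 0. Since 17 = 16 + 1, 2^17 ≡ 0·2: 0·2 = 0. So 2^17 ≡ 0 (mod 32).
So f(0) = f(2) = 0 while 0 ≠ 2, thus f is not injective.
Since f is not injective, we determine |image(f)|. Computing x^17 mod 32 for each x (by repeated squaring, reducing mod 32 at every step), the values f(0), f(1), …, f(31) are: 0, 1, 0, 3, 0, 5, 0, 7, 0, 9, 0, 11, 0, 13, 0, 15, 0, 17, 0, 19, 0, 21, 0, 23, 0, 25, 0, 27, 0, 29, 0, 31.
The distinct values are {0, 1, 3, 5, 7, 9, 11, 13, 15, 17, 19, 21, 23, 25, 27, 29, 31}; there are 17 of them.

17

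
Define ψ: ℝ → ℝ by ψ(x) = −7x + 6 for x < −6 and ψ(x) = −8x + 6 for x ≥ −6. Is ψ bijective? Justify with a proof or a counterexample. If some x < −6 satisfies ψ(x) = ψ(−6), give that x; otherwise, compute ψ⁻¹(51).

-48/7

Both pieces are strictly decreasing (slopes −7 and −8), so each is injective on its own interval.
The left piece maps (−∞, −6) onto (48, ∞); the right piece maps [−6, ∞) onto (−∞, 54].
These images overlap. In particular ψ(−6) = 54 (right piece), and solving −7x + 6 = 54 on the left piece gives x = −48/7 < −6.
So ψ(−48/7) = ψ(−6) with −48/7 ≠ −6, and ψ is not injective, hence not bijective. This x = −48/7 is the requested value below −6.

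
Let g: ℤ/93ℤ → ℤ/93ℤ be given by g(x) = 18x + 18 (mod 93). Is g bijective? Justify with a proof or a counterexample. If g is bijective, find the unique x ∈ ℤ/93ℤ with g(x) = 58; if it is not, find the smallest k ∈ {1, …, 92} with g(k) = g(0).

We have gcd(18, 93) = 3 > 1. Taking a = 0 and b = 31: g(0) = 18 and g(31) = 18·31 + 18 = 576 ≡ 18 (mod 93).
So g(0) = g(31) while 0 ≠ 31, so g is not injective, hence not bijective.
Since g is not bijective, we find the least positive k with g(k) = g(0): this means 18k ≡ 0 (mod 93), i.e. 93 ∣ 18k. Since gcd(18, 93) = 3, dividing through by 3 this holds exactly when 31 ∣ 6k, and as gcd(6, 31) = 1, exactly when 31 ∣ k.
The smallest positive such k is 31.

31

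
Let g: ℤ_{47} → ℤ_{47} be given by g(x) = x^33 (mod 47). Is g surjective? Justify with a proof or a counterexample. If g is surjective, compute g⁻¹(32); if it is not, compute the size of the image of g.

Since 47 is prime, the nonzero elements of ℤ_{47} form a cyclic group of order 46.
As gcd(33, 46) = 1, raising to the 33rd power is a bijection on this group: if a^33 ≡ b^33 then (ab^{−1})^33 = 1, and the only element of order dividing gcd(33, 46) = 1 is 1, so a = b.
With g(0) = 0 this makes g injective on all of ℤ_{47}, hence bijective (finite equal-size domain and codomain). In particular g is surjective.
Since g is surjective, we find the preimage of 32. The inverse of x ↦ x^33 on (ℤ_{47})^× is x ↦ x^7, because 33·7 = 231 = 5·46 + 1 ≡ 1 (mod 46) and x^{46} = 1 for x ≠ 0 (Fermat). So g⁻¹(32) = 32^7 mod 47.
Repeated squaring mod 47: 32^1 ≡ 32, 32^2 ≡ 32² = 1024 ≡ 37, 32^4 ≡ 37² = 1369 ≡ 6. Since 7 = 4 + 2 + 1, 32^7 ≡ 6·37·32: 6·37 = 222 ≡ 34, then 34·32 = 1088 ≡ 7. So 32^7 ≡ 7 (mod 47).
Hence g⁻¹(32) = 7.

7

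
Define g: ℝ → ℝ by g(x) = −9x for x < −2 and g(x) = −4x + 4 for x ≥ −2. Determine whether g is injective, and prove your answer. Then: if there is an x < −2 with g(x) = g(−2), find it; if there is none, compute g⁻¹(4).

Both pieces are strictly decreasing (slopes −9 and −4), so each is injective on its own interval.
The left piece maps (−∞, −2) onto (18, ∞); the right piece maps [−2, ∞) onto (−∞, 12].
These images are disjoint, so no value is attained by both pieces. So g is injective.
Because the two images are disjoint, no x < −2 has g(x) = g(−2), so we compute g⁻¹(4): 4 lies in (−∞, 12], so solve −4x + 4 = 4: x = (4 − 4)/(−4) = 0.

0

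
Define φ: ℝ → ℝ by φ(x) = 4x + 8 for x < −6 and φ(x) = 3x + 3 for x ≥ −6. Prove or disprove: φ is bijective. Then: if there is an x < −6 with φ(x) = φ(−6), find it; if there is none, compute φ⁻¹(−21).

Both pieces are strictly increasing (slopes 4 and 3), so each is injective on its own interval.
The left piece maps (−∞, −6) onto (−∞, −16); the right piece maps [−6, ∞) onto [−15, ∞).
The images leave a gap (−16 has no preimage), so φ is not surjective, hence not bijective.
Because the two images are disjoint, no x < −6 has φ(x) = φ(−6), so we compute φ⁻¹(−21): −21 lies in (−∞, −16), so solve 4x + 8 = −21: x = (−21 − 8)/4 = −29/4.

-29/4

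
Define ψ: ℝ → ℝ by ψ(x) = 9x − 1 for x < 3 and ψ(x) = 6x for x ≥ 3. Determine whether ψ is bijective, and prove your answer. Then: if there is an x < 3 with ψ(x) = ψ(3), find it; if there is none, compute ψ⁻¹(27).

Both pieces are strictly increasing (slopes 9 and 6), so each is injective on its own interval.
The left piece maps (−∞, 3) onto (−∞, 26); the right piece maps [3, ∞) onto [18, ∞).
These images overlap. In particular ψ(3) = 18 (right piece), and solving 9x − 1 = 18 on the left piece gives x = 19/9 < 3.
So ψ(19/9) = ψ(3) with 19/9 ≠ 3, and ψ is not injective, hence not bijective. This x = 19/9 is the requested value below 3.

19/9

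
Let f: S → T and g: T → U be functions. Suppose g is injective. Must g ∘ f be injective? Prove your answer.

not injective

No. Take S = {0, 1}, T = U = {0, 1, 2, 3, 4, 5}, f(0) = f(1) = 0, and g = identity (injective).
Then (g ∘ f)(0) = (g ∘ f)(1) = 0 with 0 ≠ 1, so g ∘ f is not injective.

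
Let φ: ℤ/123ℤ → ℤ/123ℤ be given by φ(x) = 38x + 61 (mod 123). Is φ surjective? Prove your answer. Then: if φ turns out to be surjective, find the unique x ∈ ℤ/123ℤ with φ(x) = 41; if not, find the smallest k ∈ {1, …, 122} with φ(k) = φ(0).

Since gcd(38, 123) = 1, 38 is invertible modulo 123. Euclid's algorithm: 123 = 3·38 + 9, 38 = 4·9 + 2, 9 = 4·2 + 1; back-substituting gives 1 = 68·38 − 21·123, so 38⁻¹ ≡ 68 (mod 123).
Then y ↦ 68(y − 61) is a two-sided inverse to φ, so every y ∈ ℤ/123ℤ has a preimage.
Thus φ is surjective.
Since φ is surjective, we compute φ⁻¹(41): solve 38x + 61 ≡ 41 (mod 123), i.e. 38x ≡ 103 (mod 123).
Multiplying by 38⁻¹ = 68 gives x ≡ 68·103 = 7004 = 56·123 + 116 ≡ 116 (mod 123).
Check: φ(116) = 38·116 + 61 = 4469 = 36·123 + 41 ≡ 41 (mod 123).

116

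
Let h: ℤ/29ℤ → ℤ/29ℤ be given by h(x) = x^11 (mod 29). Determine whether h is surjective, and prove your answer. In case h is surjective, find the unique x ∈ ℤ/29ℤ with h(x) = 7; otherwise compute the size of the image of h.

Since 29 is prime, the nonzero elements of ℤ/29ℤ form a cyclic group of order 28.
As gcd(11, 28) = 1, raising to the 11th power is a bijection on this group: if s^11 ≡ t^11 then (st^{−1})^11 = 1, and the only element of order dividing gcd(11, 28) = 1 is 1, so s = t.
With h(0) = 0 this makes h injective on all of ℤ/29ℤ, hence bijective (finite equal-size domain and codomain). In particular h is surjective.
Since h is surjective, we find the preimage of 7. The inverse of x ↦ x^11 on (ℤ/29ℤ)^× is x ↦ x^23, because 11·23 = 253 = 9·28 + 1 ≡ 1 (mod 28) and x^{28} = 1 for x ≠ 0 (Fermat). So h⁻¹(7) = 7^23 mod 29.
Repeated squaring mod 29: 7^1 ≡ 7, 7^2 ≡ 7² = 49 ≡ 20, 7^4 ≡ 20² = 400 ≡ 23, 7^8 ≡ 23² = 529 ≡ 7, 7^16 ≡ 7² = 49 ≡ 20. Since 23 = 16 + 4 + 2 + 1, 7^23 ≡ 20·23·20·7: 20·23 = 460 ≡ 25, then 25·20 = 500 ≡ 7, then 7·7 = 49 ≡ 20. So 7^23 ≡ 20 (mod 29).
Hence h⁻¹(7) = 20.

20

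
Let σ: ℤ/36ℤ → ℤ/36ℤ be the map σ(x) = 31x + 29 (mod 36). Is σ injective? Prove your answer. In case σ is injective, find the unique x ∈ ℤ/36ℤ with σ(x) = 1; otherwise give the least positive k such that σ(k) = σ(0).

20

Suppose σ(s) = σ(t) in ℤ/36ℤ. Then 31s + 29 ≡ 31t + 29 (mod 36), hence 31(s − t) ≡ 0 (mod 36).
Since gcd(31, 36) = 1, 31 is invertible modulo 36, so s − t ≡ 0 (mod 36), i.e. s = t.
Therefore σ is injective.
We now compute 31⁻¹ mod 36 explicitly. Euclid's algorithm: 36 = 1·31 + 5, 31 = 6·5 + 1; back-substituting gives 1 = 7·31 − 6·36, so 31⁻¹ ≡ 7 (mod 36).
Since σ is injective, we compute σ⁻¹(1): solve 31x + 29 ≡ 1 (mod 36), i.e. 31x ≡ 8 (mod 36).
Multiplying by 31⁻¹ = 7 gives x ≡ 7·8 = 56 = 1·36 + 20 ≡ 20 (mod 36).
Check: σ(20) = 31·20 + 29 = 649 = 18·36 + 1 ≡ 1 (mod 36).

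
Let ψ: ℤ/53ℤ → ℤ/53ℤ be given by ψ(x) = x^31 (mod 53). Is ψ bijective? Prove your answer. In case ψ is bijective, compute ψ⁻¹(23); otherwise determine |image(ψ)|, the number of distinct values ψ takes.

Since 53 is prime, the nonzero elements of ℤ/53ℤ form a cyclic group of order 52.
As gcd(31, 52) = 1, raising to the 31st power is a bijection on this group: if u^31 ≡ v^31 then (uv^{−1})^31 = 1, and the only element of order dividing gcd(31, 52) = 1 is 1, so u = v.
With ψ(0) = 0 this makes ψ injective on all of ℤ/53ℤ, hence bijective (finite equal-size domain and codomain). In particular ψ is bijective.
Since ψ is bijective, we find the preimage of 23. The inverse of x ↦ x^31 on (ℤ/53ℤ)^× is x ↦ x^47, because 31·47 = 1457 = 28·52 + 1 ≡ 1 (mod 52) and x^{52} = 1 for x ≠ 0 (Fermat). So ψ⁻¹(23) = 23^47 mod 53.
Repeated squaring mod 53: 23^1 ≡ 23, 23^2 ≡ 23² = 529 ≡ 52, 23^4 ≡ 52² = 2704 ≡ 1, 23^8 ≡ 1² = 1, 23^16 ≡ 1² = 1, 23^32 ≡ 1² = 1. Since 47 = 32 + 8 + 4 + 2 + 1, 23^47 ≡ 1·1·1·52·23: 1·1 = 1, then 1·1 = 1, then 1·52 = 52, then 52·23 = 1196 ≡ 30. So 23^47 ≡ 30 (mod 53).
Hence ψ⁻¹(23) = 30.

30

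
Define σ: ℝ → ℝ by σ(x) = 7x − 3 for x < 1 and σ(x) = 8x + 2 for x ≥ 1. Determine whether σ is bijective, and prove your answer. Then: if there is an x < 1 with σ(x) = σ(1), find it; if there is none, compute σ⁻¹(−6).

-3/7

Both pieces are strictly increasing (slopes 7 and 8), so each is injective on its own interval.
The left piece maps (−∞, 1) onto (−∞, 4); the right piece maps [1, ∞) onto [10, ∞).
The images leave a gap (4 has no preimage), so σ is not surjective, hence not bijective.
Because the two images are disjoint, no x < 1 has σ(x) = σ(1), so we compute σ⁻¹(−6): −6 lies in (−∞, 4), so solve 7x − 3 = −6: x = (−6 + 3)/7 = −3/7.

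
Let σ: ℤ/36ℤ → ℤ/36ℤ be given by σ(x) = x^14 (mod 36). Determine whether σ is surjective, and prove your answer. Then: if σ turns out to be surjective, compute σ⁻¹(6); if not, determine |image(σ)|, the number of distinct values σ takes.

σ(0) = 0^14 = 0.
σ(6): Repeated squaring mod 36: 6^1 ≡ 6, 6^2 ≡ 6² = 36 ≡ 0, 6^4 ≡ 0² = 0, 6^8 ≡ 0² = 0. Since 14 = 8 + 4 + 2, 6^14 ≡ 0·0·0: 0·0 = 0, then 0·0 = 0. So 6^14 ≡ 0 (mod 36).
So σ(0) = σ(6) = 0 while 0 ≠ 6, thus σ is not injective.
A non-injective map from the 36-element set ℤ/36ℤ to itself takes at most 35 distinct values, so it cannot be surjective. So σ is not surjective.
Since σ is not surjective, we determine |image(σ)|. Computing x^14 mod 36 for each x (by repeated squaring, reducing mod 36 at every step), the values σ(0), σ(1), …, σ(35) are: 0, 1, 4, 9, 16, 25, 0, 13, 28, 9, 28, 13, 0, 25, 16, 9, 4, 1, 0, 1, 4, 9, 16, 25, 0, 13, 28, 9, 28, 13, 0, 25, 16, 9, 4, 1.
The distinct values are {0, 1, 4, 9, 13, 16, 25, 28}; there are 8 of them.

8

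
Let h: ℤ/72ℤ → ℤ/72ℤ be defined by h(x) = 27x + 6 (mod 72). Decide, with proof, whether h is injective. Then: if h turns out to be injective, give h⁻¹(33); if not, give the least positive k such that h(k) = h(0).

8

We have gcd(27, 72) = 9 > 1. Taking x_1 = 0 and x_2 = 8: h(0) = 6 and h(8) = 27·8 + 6 = 222 ≡ 6 (mod 72).
So h(0) = h(8) while 0 ≠ 8, therefore h is not injective.
Since h is not injective, we find the least positive k with h(k) = h(0): this means 27k ≡ 0 (mod 72), i.e. 72 ∣ 27k. Since gcd(27, 72) = 9, dividing through by 9 this holds exactly when 8 ∣ 3k, and as gcd(3, 8) = 1, exactly when 8 ∣ k.
The smallest positive such k is 8.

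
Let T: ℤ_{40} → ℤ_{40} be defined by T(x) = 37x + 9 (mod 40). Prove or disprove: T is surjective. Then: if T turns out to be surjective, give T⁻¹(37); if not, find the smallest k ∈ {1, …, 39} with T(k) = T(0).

4

Recall: surjectivity means every element of the codomain has a preimage under T.
Since gcd(37, 40) = 1, 37 is invertible modulo 40. Euclid's algorithm: 40 = 1·37 + 3, 37 = 12·3 + 1; back-substituting gives 1 = 13·37 − 12·40, so 37⁻¹ ≡ 13 (mod 40).
Then y ↦ 13(y − 9) is a two-sided inverse to T, so every y ∈ ℤ_{40} has a preimage.
Hence T is surjective.
Since T is surjective, we find T⁻¹(37): we need 37x ≡ 37 − 9 ≡ 28 (mod 40). Using 37⁻¹ = 13: x ≡ 13·28 = 364 = 9·40 + 4, so x = 4.
Check: T(4) = 37·4 + 9 = 157 = 3·40 + 37 ≡ 37 (mod 40).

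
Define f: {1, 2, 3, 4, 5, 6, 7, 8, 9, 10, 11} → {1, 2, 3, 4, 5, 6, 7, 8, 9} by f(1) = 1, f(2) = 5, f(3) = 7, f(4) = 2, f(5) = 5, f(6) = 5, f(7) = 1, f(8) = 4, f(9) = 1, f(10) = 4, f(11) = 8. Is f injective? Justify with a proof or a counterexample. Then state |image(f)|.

6

f(2) = 5 = f(5) with 2 ≠ 5, so f is not injective.
The image of f is {1, 2, 4, 5, 7, 8}, which has 6 elements.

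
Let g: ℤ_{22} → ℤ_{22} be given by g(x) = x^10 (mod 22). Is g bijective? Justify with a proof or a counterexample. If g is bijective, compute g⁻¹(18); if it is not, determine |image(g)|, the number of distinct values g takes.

4

g(1) = 1^10 = 1.
g(3): Repeated squaring mod 22: 3^1 ≡ 3, 3^2 ≡ 3² = 9, 3^4 ≡ 9² = 81 ≡ 15, 3^8 ≡ 15² = 225 ≡ 5. Since 10 = 8 + 2, 3^10 ≡ 5·9: 5·9 = 45 ≡ 1. So 3^10 ≡ 1 (mod 22).
So g(1) = g(3) = 1 while 1 ≠ 3, thus g is not injective, hence not bijective.
Since g is not bijective, we determine |image(g)|. Computing x^10 mod 22 for each x (by repeated squaring, reducing mod 22 at every step), the values g(0), g(1), …, g(21) are: 0, 1, 12, 1, 12, 1, 12, 1, 12, 1, 12, 11, 12, 1, 12, 1, 12, 1, 12, 1, 12, 1.
The distinct values are {0, 1, 11, 12}; there are 4 of them.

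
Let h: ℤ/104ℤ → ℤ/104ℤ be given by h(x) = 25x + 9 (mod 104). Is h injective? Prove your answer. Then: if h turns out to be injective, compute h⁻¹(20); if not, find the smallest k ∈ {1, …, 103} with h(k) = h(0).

67

By definition, injectivity means: for all a, b in the domain, h(a) = h(b) implies a = b.
Suppose h(a) = h(b) in ℤ/104ℤ. Then 25a + 9 ≡ 25b + 9 (mod 104), thus 25(a − b) ≡ 0 (mod 104).
Since gcd(25, 104) = 1, 25 is invertible modulo 104, hence a − b ≡ 0 (mod 104), i.e. a = b.
Hence h is injective.
We now compute 25⁻¹ mod 104 explicitly. Euclid's algorithm: 104 = 4·25 + 4, 25 = 6·4 + 1; back-substituting gives 1 = 25·25 − 6·104, so 25⁻¹ ≡ 25 (mod 104).
Since h is injective, we find h⁻¹(20): we need 25x ≡ 20 − 9 ≡ 11 (mod 104). Using 25⁻¹ = 25: x ≡ 25·11 = 275 = 2·104 + 67, so x = 67.
Check: h(67) = 25·67 + 9 = 1684 = 16·104 + 20 ≡ 20 (mod 104).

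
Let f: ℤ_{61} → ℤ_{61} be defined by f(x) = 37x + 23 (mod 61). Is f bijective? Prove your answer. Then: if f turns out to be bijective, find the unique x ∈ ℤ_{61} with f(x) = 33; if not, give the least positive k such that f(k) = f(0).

Recall: injectivity means: for all u, v in the domain, f(u) = f(v) implies u = v.
Suppose f(u) = f(v) in ℤ_{61}. Then 37u + 23 ≡ 37v + 23 (mod 61), hence 37(u − v) ≡ 0 (mod 61).
Since gcd(37, 61) = 1, 37 is invertible modulo 61, therefore u − v ≡ 0 (mod 61), i.e. u = v.
We now compute 37⁻¹ mod 61 explicitly. Euclid's algorithm: 61 = 1·37 + 24, 37 = 1·24 + 13, 24 = 1·13 + 11, 13 = 1·11 + 2, 11 = 5·2 + 1; back-substituting gives 1 = 33·37 − 20·61, so 37⁻¹ ≡ 33 (mod 61).
Then y ↦ 33(y − 23) is a two-sided inverse to f, so every y ∈ ℤ_{61} has a preimage.
So f is bijective.
Since f is bijective, we compute f⁻¹(33): solve 37x + 23 ≡ 33 (mod 61), i.e. 37x ≡ 10 (mod 61).
Multiplying by 37⁻¹ = 33 gives x ≡ 33·10 = 330 = 5·61 + 25 ≡ 25 (mod 61).
Check: f(25) = 37·25 + 23 = 948 = 15·61 + 33 ≡ 33 (mod 61).

25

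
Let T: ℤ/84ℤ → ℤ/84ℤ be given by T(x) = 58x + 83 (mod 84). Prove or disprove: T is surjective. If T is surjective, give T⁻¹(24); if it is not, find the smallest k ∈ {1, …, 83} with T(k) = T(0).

By definition, T is surjective if every y in the codomain equals T(x) for some x in the domain.
Since gcd(58, 84) = 2, we have 58x ≡ 0 (mod 2) for all x, so T(x) ≡ 1 (mod 2).
But 0 ≢ 1 (mod 2), so 0 ∈ ℤ/84ℤ has no preimage. Hence T is not surjective.
Since T is not surjective, we find the least positive k with T(k) = T(0): this means 58k ≡ 0 (mod 84), i.e. 84 ∣ 58k. Since gcd(58, 84) = 2, dividing through by 2 this holds exactly when 42 ∣ 29k, and as gcd(29, 42) = 1, exactly when 42 ∣ k.
The smallest positive such k is 42.

42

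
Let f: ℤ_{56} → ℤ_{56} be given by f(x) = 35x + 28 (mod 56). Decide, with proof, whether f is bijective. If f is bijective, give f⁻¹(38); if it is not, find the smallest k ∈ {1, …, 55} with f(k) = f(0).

We have gcd(35, 56) = 7 > 1. Taking u = 0 and v = 8: f(0) = 28 and f(8) = 35·8 + 28 = 308 ≡ 28 (mod 56).
So f(0) = f(8) while 0 ≠ 8, thus f is not injective, hence not bijective.
Since f is not bijective, we find the least positive k with f(k) = f(0): this means 35k ≡ 0 (mod 56), i.e. 56 ∣ 35k. Since gcd(35, 56) = 7, dividing through by 7 this holds exactly when 8 ∣ 5k, and as gcd(5, 8) = 1, exactly when 8 ∣ k.
The smallest positive such k is 8.

8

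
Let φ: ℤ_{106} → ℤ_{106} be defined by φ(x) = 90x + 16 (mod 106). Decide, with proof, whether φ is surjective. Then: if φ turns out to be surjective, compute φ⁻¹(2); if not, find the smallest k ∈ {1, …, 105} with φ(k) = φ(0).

53

Recall: φ is surjective if every y in the codomain equals φ(x) for some x in the domain.
Since gcd(90, 106) = 2, we have 90x ≡ 0 (mod 2) for all x, so φ(x) ≡ 0 (mod 2).
But 1 ≢ 0 (mod 2), so 1 ∈ ℤ_{106} has no preimage. So φ is not surjective.
Since φ is not surjective, we find the least positive k with φ(k) = φ(0): this means 90k ≡ 0 (mod 106), i.e. 106 ∣ 90k. Since gcd(90, 106) = 2, dividing through by 2 this holds exactly when 53 ∣ 45k, and as gcd(45, 53) = 1, exactly when 53 ∣ k.
The smallest positive such k is 53.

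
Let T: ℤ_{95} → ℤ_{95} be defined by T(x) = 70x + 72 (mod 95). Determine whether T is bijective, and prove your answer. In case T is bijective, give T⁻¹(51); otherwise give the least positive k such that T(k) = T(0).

19

By definition, T is injective when T(u) = T(v) forces u = v.
We have gcd(70, 95) = 5 > 1. Taking u = 0 and v = 19: T(0) = 72 and T(19) = 70·19 + 72 = 1402 ≡ 72 (mod 95).
So T(0) = T(19) while 0 ≠ 19, thus T is not injective, hence not bijective.
Since T is not bijective, we find the least positive k with T(k) = T(0): this means 70k ≡ 0 (mod 95), i.e. 95 ∣ 70k. Since gcd(70, 95) = 5, dividing through by 5 this holds exactly when 19 ∣ 14k, and as gcd(14, 19) = 1, exactly when 19 ∣ k.
The smallest positive such k is 19.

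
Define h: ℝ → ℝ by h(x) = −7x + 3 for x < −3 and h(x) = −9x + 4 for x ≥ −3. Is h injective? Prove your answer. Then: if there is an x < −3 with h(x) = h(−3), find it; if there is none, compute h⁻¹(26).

-4

Both pieces are strictly decreasing (slopes −7 and −9), so each is injective on its own interval.
The left piece maps (−∞, −3) onto (24, ∞); the right piece maps [−3, ∞) onto (−∞, 31].
These images overlap. In particular h(−3) = 31 (right piece), and solving −7x + 3 = 31 on the left piece gives x = −4 < −3.
So h(−4) = h(−3) with −4 ≠ −3, and h is not injective. This x = −4 is the requested value below −3.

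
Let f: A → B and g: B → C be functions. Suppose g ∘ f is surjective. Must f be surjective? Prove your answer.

No. Take A = {0, 1}, B = {0, 1, 2, 3}, C = {0}, f(a) = 0 for every a ∈ A, and g(b) = 0 for every b ∈ B.
Then g ∘ f is surjective onto {0}, but 3 ∈ B has no preimage under f, so f is not surjective.

not surjective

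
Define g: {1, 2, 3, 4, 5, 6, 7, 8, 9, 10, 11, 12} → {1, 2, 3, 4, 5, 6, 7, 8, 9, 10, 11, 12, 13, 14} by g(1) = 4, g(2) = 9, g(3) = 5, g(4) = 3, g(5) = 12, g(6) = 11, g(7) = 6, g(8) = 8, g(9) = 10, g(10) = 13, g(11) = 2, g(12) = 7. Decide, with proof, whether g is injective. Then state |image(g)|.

12

The values g(1), …, g(12) are 4, 9, 5, 3, 12, 11, 6, 8, 10, 13, 2, 7 — all distinct.
So g(u) = g(v) only when u = v, and g is injective.
The image of g is {2, 3, 4, 5, 6, 7, 8, 9, 10, 11, 12, 13}, which has 12 elements.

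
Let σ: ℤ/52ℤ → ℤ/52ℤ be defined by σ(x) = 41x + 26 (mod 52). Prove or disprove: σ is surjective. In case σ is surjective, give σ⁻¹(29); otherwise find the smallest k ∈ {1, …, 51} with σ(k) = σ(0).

47

Since gcd(41, 52) = 1, 41 is invertible modulo 52. Euclid's algorithm: 52 = 1·41 + 11, 41 = 3·11 + 8, 11 = 1·8 + 3, 8 = 2·3 + 2, 3 = 1·2 + 1; back-substituting gives 1 = 33·41 − 26·52, so 41⁻¹ ≡ 33 (mod 52).
Then y ↦ 33(y − 26) is a two-sided inverse to σ, so every y ∈ ℤ/52ℤ has a preimage.
So σ is surjective.
Since σ is surjective, we find σ⁻¹(29): we need 41x ≡ 29 − 26 ≡ 3 (mod 52). Using 41⁻¹ = 33: x ≡ 33·3 = 99 = 1·52 + 47, so x = 47.
Check: σ(47) = 41·47 + 26 = 1953 = 37·52 + 29 ≡ 29 (mod 52).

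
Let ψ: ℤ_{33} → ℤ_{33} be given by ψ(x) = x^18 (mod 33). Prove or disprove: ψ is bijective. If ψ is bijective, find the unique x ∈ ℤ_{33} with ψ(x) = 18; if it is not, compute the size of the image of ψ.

ψ(4): Repeated squaring mod 33: 4^1 ≡ 4, 4^2 ≡ 4² = 16, 4^4 ≡ 16² = 256 ≡ 25, 4^8 ≡ 25² = 625 ≡ 31, 4^16 ≡ 31² = 961 ≡ 4. Since 18 = 16 + 2, 4^18 ≡ 4·16: 4·16 = 64 ≡ 31. So 4^18 ≡ 31 (mod 33).
ψ(7): Repeated squaring mod 33: 7^1 ≡ 7, 7^2 ≡ 7² = 49 ≡ 16, 7^4 ≡ 16² = 256 ≡ 25, 7^8 ≡ 25² = 625 ≡ 31, 7^16 ≡ 31² = 961 ≡ 4. Since 18 = 16 + 2, 7^18 ≡ 4·16: 4·16 = 64 ≡ 31. So 7^18 ≡ 31 (mod 33).
So ψ(4) = ψ(7) = 31 while 4 ≠ 7, thus ψ is not injective, hence not bijective.
Since ψ is not bijective, we determine |image(ψ)|. Computing x^18 mod 33 for each x (by repeated squaring, reducing mod 33 at every step), the values ψ(0), ψ(1), …, ψ(32) are: 0, 1, 25, 27, 31, 4, 15, 31, 16, 3, 1, 22, 12, 25, 16, 9, 4, 4, 9, 16, 25, 12, 22, 1, 3, 16, 31, 15, 4, 31, 27, 25, 1.
The distinct values are {0, 1, 3, 4, 9, 12, 15, 16, 22, 25, 27, 31}; there are 12 of them.

12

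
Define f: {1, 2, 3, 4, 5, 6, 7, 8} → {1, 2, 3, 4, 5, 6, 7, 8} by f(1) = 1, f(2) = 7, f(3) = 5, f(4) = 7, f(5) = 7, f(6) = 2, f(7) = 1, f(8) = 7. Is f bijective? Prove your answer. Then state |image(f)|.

f(2) = 7 = f(4) with 2 ≠ 4, so f is not injective, hence not bijective.
The image of f is {1, 2, 5, 7}, which has 4 elements.

4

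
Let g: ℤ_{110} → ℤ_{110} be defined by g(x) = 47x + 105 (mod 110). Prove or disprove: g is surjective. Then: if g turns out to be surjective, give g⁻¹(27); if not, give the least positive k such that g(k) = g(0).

Recall: surjectivity means every element of the codomain has a preimage under g.
Since gcd(47, 110) = 1, 47 is invertible modulo 110. Euclid's algorithm: 110 = 2·47 + 16, 47 = 2·16 + 15, 16 = 1·15 + 1; back-substituting gives 1 = 103·47 − 44·110, so 47⁻¹ ≡ 103 (mod 110).
Then y ↦ 103(y − 105) is a two-sided inverse to g, so every y ∈ ℤ_{110} has a preimage.
So g is surjective.
Since g is surjective, we find g⁻¹(27): we need 47x ≡ 27 − 105 ≡ 32 (mod 110). Using 47⁻¹ = 103: x ≡ 103·32 = 3296 = 29·110 + 106, so x = 106.
Check: g(106) = 47·106 + 105 = 5087 = 46·110 + 27 ≡ 27 (mod 110).

106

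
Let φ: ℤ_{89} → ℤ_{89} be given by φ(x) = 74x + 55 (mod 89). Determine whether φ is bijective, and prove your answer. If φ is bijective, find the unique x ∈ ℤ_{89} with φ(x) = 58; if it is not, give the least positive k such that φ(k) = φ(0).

Recall that injectivity means: for all x_1, x_2 in the domain, φ(x_1) = φ(x_2) implies x_1 = x_2.
Suppose φ(x_1) = φ(x_2) in ℤ_{89}. Then 74x_1 + 55 ≡ 74x_2 + 55 (mod 89), thus 74(x_1 − x_2) ≡ 0 (mod 89).
Since gcd(74, 89) = 1, 74 is invertible modulo 89, thus x_1 − x_2 ≡ 0 (mod 89), i.e. x_1 = x_2.
We now compute 74⁻¹ mod 89 explicitly. Euclid's algorithm: 89 = 1·74 + 15, 74 = 4·15 + 14, 15 = 1·14 + 1; back-substituting gives 1 = 83·74 − 69·89, so 74⁻¹ ≡ 83 (mod 89).
For any y ∈ ℤ_{89}, x = 83(y − 55) mod 89 satisfies φ(x) = 74·83(y − 55) + 55 ≡ y (since 74·83 ≡ 1 mod 89). So every y has a preimage.
So φ is bijective.
Since φ is bijective, we find φ⁻¹(58): we need 74x ≡ 58 − 55 ≡ 3 (mod 89). Using 74⁻¹ = 83: x ≡ 83·3 = 249 = 2·89 + 71, so x = 71.
Check: φ(71) = 74·71 + 55 = 5309 = 59·89 + 58 ≡ 58 (mod 89).

71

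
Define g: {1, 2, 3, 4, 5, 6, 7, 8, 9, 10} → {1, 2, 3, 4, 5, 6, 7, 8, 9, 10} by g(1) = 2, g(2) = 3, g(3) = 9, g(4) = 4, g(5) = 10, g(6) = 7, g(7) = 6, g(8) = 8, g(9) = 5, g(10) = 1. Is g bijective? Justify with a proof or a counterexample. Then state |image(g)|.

The values 2, 3, 9, 4, 10, 7, 6, 8, 5, 1 are a permutation of {1, 2, 3, 4, 5, 6, 7, 8, 9, 10}: each element appears exactly once.
So g is injective and surjective, hence bijective.
The image of g is {1, 2, 3, 4, 5, 6, 7, 8, 9, 10}, which has 10 elements.

10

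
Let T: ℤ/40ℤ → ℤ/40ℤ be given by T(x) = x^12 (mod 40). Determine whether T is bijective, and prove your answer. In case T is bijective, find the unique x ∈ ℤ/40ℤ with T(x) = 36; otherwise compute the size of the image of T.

4

T(1) = 1^12 = 1.
T(3): Repeated squaring mod 40: 3^1 ≡ 3, 3^2 ≡ 3² = 9, 3^4 ≡ 9² = 81 ≡ 1, 3^8 ≡ 1² = 1. Since 12 = 8 + 4, 3^12 ≡ 1·1: 1·1 = 1. So 3^12 ≡ 1 (mod 40).
So T(1) = T(3) = 1 while 1 ≠ 3, thus T is not injective, hence not bijective.
Since T is not bijective, we determine |image(T)|. Computing x^12 mod 40 for each x (by repeated squaring, reducing mod 40 at every step), the values T(0), T(1), …, T(39) are: 0, 1, 16, 1, 16, 25, 16, 1, 16, 1, 0, 1, 16, 1, 16, 25, 16, 1, 16, 1, 0, 1, 16, 1, 16, 25, 16, 1, 16, 1, 0, 1, 16, 1, 16, 25, 16, 1, 16, 1.
The distinct values are {0, 1, 16, 25}; there are 4 of them.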